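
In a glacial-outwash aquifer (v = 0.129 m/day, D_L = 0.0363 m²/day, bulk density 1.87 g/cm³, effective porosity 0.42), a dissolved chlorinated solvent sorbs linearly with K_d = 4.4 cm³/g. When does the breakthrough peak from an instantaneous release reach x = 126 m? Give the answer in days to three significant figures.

Retardation factor R = 1 + ρ_b·K_d/n = 1 + 1.87 × 4.4/0.42 = 20.59.
Sorption retards both mechanisms: v_R = v/R = 0.006265 m/day, D_R = D/R = 0.001763 m²/day.
Peak time from v_R²t² + 2D_R t − x² = 0: t = (√(D_R² + v_R²x²) − D_R)/v_R².
√(D_R² + v_R²x²) = √(0.001763² + 0.006265² × 126²) = 0.7894; v_R² = 3.925e-05.
t = (0.7894 − 0.001763)/3.925e-05 = 20100 days.

20100 days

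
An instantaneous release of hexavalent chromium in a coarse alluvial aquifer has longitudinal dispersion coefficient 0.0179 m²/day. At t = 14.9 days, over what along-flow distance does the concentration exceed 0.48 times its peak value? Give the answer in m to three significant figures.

The plume is Gaussian with σ = √(2Dt) = √(2 × 0.0179 × 14.9) = 0.7304 m.
C/C_peak = exp(−Δx²/(2σ²)) = 0.48 ⇒ Δx = σ·√(−2 ln 0.48) = 0.7304 × 1.212 = 0.8852 m.
Width = 2Δx = 1.77 m.

1.77 m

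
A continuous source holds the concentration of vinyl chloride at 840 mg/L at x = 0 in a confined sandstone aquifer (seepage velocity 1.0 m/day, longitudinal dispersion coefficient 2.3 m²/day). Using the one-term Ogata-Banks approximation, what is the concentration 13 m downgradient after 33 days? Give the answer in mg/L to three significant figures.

796 mg/L

For a continuous step input, C/C₀ ≈ ½·erfc((x−vt)/(2√(Dt))).
vt = 1.0 × 33 = 33 m and 2√(Dt) = 2√(2.3 × 33) = 17.42 m.
Argument (x−vt)/(2√(Dt)) = (13 − 33)/17.42 = -1.148; ½·erfc(-1.148) = 0.9478.
C = 840 × 0.9478 = 796 mg/L.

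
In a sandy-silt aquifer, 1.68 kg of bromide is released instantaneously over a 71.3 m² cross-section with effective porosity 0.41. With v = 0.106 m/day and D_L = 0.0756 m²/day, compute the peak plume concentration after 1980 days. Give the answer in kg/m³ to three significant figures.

0.00133 kg/m³

The peak of an instantaneous 1D plume sits at x = vt; there the Gaussian factor is 1 and C_max = M/(n_e·A·√(4πDt)), where n_e·A is the pore area the mass is dissolved in.
√(4πDt) = √(4π × 0.0756 × 1980) = 43.37 m, so C_max = 1.68/(0.41 × 71.3 × 43.37) = 0.00133 kg/m³.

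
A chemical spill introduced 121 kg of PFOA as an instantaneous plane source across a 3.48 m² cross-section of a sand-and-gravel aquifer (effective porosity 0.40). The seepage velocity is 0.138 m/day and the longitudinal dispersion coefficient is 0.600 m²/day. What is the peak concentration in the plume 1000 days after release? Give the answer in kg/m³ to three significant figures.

The peak of an instantaneous 1D plume sits at x = vt; there the Gaussian factor is 1 and C_max = M/(n_e·A·√(4πDt)), where n_e·A is the pore area the mass is dissolved in.
√(4πDt) = √(4π × 0.600 × 1000) = 86.83 m, so C_max = 121/(0.40 × 3.48 × 86.83) = 1.00 kg/m³.

1.00 kg/m³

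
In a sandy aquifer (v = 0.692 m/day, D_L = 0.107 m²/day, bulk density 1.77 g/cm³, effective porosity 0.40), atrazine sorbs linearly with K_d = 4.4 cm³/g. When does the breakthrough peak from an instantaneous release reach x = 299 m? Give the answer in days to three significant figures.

Retardation factor R = 1 + ρ_b·K_d/n = 1 + 1.77 × 4.4/0.40 = 20.47.
Sorption retards both mechanisms: v_R = v/R = 0.03381 m/day, D_R = D/R = 0.005227 m²/day.
Peak time from v_R²t² + 2D_R t − x² = 0: t = (√(D_R² + v_R²x²) − D_R)/v_R².
√(D_R² + v_R²x²) = √(0.005227² + 0.03381² × 299²) = 10.11; v_R² = 0.001143.
t = (10.11 − 0.005227)/0.001143 = 8840 days.

8840 days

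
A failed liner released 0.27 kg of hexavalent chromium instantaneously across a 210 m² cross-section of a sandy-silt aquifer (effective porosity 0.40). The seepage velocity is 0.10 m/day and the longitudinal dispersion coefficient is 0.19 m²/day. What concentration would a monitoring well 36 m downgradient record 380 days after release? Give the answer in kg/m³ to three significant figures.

For an instantaneous plane source, C(x,t) = M/(n_e·A·√(4πDt)) · exp(−(x−vt)²/(4Dt)), with n_e·A the pore (flow) area.
Plume center vt = 0.10 × 380 = 38 m, so the well at 36 m is 2 m upgradient of the peak.
√(4πDt) = 30.12 m, giving peak height M/(n_e·A·√(4πDt)) = 0.27/(0.40 × 210 × 30.12) = 0.0001067 kg/m³.
(x−vt)²/(4Dt) = (-2)²/(4 × 0.19 × 380) = 0.01385; exp(−0.01385) = 0.9862.
C = 0.0001067 × 0.9862 = 0.000105 kg/m³.

0.000105 kg/m³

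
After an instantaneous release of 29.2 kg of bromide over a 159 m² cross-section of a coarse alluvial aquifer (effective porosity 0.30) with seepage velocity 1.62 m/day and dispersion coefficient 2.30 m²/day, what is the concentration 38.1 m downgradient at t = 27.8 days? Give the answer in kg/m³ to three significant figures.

0.0179 kg/m³

For an instantaneous plane source, C(x,t) = M/(n_e·A·√(4πDt)) · exp(−(x−vt)²/(4Dt)), with n_e·A the pore (flow) area.
Plume center vt = 1.62 × 27.8 = 45.036 m, so the well at 38.1 m is 6.936 m upgradient of the peak.
√(4πDt) = 28.35 m, giving peak height M/(n_e·A·√(4πDt)) = 29.2/(0.30 × 159 × 28.35) = 0.02159 kg/m³.
(x−vt)²/(4Dt) = (-6.936)²/(4 × 2.30 × 27.8) = 0.1881; exp(−0.1881) = 0.8285.
C = 0.02159 × 0.8285 = 0.0179 kg/m³.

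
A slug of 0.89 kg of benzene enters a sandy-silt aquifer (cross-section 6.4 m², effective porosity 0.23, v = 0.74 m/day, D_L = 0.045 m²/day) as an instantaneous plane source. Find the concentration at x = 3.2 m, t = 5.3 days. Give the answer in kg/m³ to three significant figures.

0.202 kg/m³

For an instantaneous plane source, C(x,t) = M/(n_e·A·√(4πDt)) · exp(−(x−vt)²/(4Dt)), with n_e·A the pore (flow) area.
Plume center vt = 0.74 × 5.3 = 3.922 m, so the well at 3.2 m is 0.722 m upgradient of the peak.
√(4πDt) = 1.731 m, giving peak height M/(n_e·A·√(4πDt)) = 0.89/(0.23 × 6.4 × 1.731) = 0.3493 kg/m³.
(x−vt)²/(4Dt) = (-0.722)²/(4 × 0.045 × 5.3) = 0.5464; exp(−0.5464) = 0.5790.
C = 0.3493 × 0.5790 = 0.202 kg/m³.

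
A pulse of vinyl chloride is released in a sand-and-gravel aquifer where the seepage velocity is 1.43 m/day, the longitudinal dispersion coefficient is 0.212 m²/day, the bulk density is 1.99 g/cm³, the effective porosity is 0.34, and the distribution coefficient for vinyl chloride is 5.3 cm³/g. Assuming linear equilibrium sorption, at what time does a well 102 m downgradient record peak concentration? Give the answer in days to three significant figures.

2280 days

Retardation factor R = 1 + ρ_b·K_d/n = 1 + 1.99 × 5.3/0.34 = 32.02.
Sorption retards both mechanisms: v_R = v/R = 0.04466 m/day, D_R = D/R = 0.006621 m²/day.
Peak time from v_R²t² + 2D_R t − x² = 0: t = (√(D_R² + v_R²x²) − D_R)/v_R².
√(D_R² + v_R²x²) = √(0.006621² + 0.04466² × 102²) = 4.555; v_R² = 0.001995.
t = (4.555 − 0.006621)/0.001995 = 2280 days.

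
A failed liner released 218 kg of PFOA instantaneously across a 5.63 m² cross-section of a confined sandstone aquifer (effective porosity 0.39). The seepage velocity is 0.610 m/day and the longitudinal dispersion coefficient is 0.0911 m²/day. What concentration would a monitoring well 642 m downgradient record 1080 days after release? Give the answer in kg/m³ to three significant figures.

1.38 kg/m³

For an instantaneous plane source, C(x,t) = M/(n_e·A·√(4πDt)) · exp(−(x−vt)²/(4Dt)), with n_e·A the pore (flow) area.
Plume center vt = 0.610 × 1080 = 658.8 m, so the well at 642 m is 16.8 m upgradient of the peak.
√(4πDt) = 35.16 m, giving peak height M/(n_e·A·√(4πDt)) = 218/(0.39 × 5.63 × 35.16) = 2.824 kg/m³.
(x−vt)²/(4Dt) = (-16.8)²/(4 × 0.0911 × 1080) = 0.7172; exp(−0.7172) = 0.4881.
C = 2.824 × 0.4881 = 1.38 kg/m³.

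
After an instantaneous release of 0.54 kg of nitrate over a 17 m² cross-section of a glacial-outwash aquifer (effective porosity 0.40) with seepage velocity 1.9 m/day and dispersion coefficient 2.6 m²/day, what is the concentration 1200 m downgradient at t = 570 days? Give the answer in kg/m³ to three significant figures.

5.78e-05 kg/m³

For an instantaneous plane source, C(x,t) = M/(n_e·A·√(4πDt)) · exp(−(x−vt)²/(4Dt)), with n_e·A the pore (flow) area.
Plume center vt = 1.9 × 570 = 1083 m, so the well at 1200 m is 117 m downgradient of the peak.
√(4πDt) = 136.5 m, giving peak height M/(n_e·A·√(4πDt)) = 0.54/(0.40 × 17 × 136.5) = 0.0005818 kg/m³.
(x−vt)²/(4Dt) = (117)²/(4 × 2.6 × 570) = 2.309; exp(−2.309) = 0.09936.
C = 0.0005818 × 0.09936 = 5.78e-05 kg/m³.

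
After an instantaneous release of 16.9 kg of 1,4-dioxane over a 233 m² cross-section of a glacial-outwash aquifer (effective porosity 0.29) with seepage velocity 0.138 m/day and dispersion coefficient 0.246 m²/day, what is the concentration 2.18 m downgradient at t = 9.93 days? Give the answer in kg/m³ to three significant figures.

0.0422 kg/m³

For an instantaneous plane source, C(x,t) = M/(n_e·A·√(4πDt)) · exp(−(x−vt)²/(4Dt)), with n_e·A the pore (flow) area.
Plume center vt = 0.138 × 9.93 = 1.37034 m, so the well at 2.18 m is 0.80966 m downgradient of the peak.
√(4πDt) = 5.540 m, giving peak height M/(n_e·A·√(4πDt)) = 16.9/(0.29 × 233 × 5.540) = 0.04515 kg/m³.
(x−vt)²/(4Dt) = (0.80966)²/(4 × 0.246 × 9.93) = 0.06709; exp(−0.06709) = 0.9351.
C = 0.04515 × 0.9351 = 0.0422 kg/m³.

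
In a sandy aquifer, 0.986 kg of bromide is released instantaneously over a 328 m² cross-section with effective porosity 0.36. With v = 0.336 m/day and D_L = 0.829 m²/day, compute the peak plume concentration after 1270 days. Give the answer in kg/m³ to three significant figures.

7.26e-05 kg/m³

The peak of an instantaneous 1D plume sits at x = vt; there the Gaussian factor is 1 and C_max = M/(n_e·A·√(4πDt)), where n_e·A is the pore area the mass is dissolved in.
√(4πDt) = √(4π × 0.829 × 1270) = 115.0 m, so C_max = 0.986/(0.36 × 328 × 115.0) = 7.26e-05 kg/m³.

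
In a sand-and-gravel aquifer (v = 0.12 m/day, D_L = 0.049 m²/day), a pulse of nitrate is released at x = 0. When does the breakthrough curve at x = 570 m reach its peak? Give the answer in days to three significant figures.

4750 days

For the 1D instantaneous-source solution, setting ∂C/∂t = 0 at fixed x gives v²t² + 2Dt − x² = 0, so t = (√(D² + v²x²) − D)/v².
√(D² + v²x²) = √(0.049² + 0.12² × 570²) = 68.40; v² = 0.0144.
t = (68.40 − 0.049)/0.0144 = 4750 days (vs. the pure-advection estimate x/v = 4750 d).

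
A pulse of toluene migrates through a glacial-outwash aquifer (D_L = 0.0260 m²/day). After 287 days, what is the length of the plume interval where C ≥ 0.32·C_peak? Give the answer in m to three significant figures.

The plume is Gaussian with σ = √(2Dt) = √(2 × 0.0260 × 287) = 3.863 m.
C/C_peak = exp(−Δx²/(2σ²)) = 0.32 ⇒ Δx = σ·√(−2 ln 0.32) = 3.863 × 1.510 = 5.833 m.
Width = 2Δx = 11.7 m.

11.7 m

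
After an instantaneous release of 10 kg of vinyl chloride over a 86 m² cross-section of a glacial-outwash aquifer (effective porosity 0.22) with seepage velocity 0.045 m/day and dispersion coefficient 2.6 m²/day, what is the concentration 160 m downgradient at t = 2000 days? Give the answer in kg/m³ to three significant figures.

0.00163 kg/m³

For an instantaneous plane source, C(x,t) = M/(n_e·A·√(4πDt)) · exp(−(x−vt)²/(4Dt)), with n_e·A the pore (flow) area.
Plume center vt = 0.045 × 2000 = 90 m, so the well at 160 m is 70 m downgradient of the peak.
√(4πDt) = 255.6 m, giving peak height M/(n_e·A·√(4πDt)) = 10/(0.22 × 86 × 255.6) = 0.002068 kg/m³.
(x−vt)²/(4Dt) = (70)²/(4 × 2.6 × 2000) = 0.2356; exp(−0.2356) = 0.7901.
C = 0.002068 × 0.7901 = 0.00163 kg/m³.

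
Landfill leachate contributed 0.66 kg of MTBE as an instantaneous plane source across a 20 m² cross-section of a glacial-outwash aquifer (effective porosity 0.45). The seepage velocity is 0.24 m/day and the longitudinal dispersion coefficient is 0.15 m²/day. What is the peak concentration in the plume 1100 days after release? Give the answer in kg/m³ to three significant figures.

The peak of an instantaneous 1D plume sits at x = vt; there the Gaussian factor is 1 and C_max = M/(n_e·A·√(4πDt)), where n_e·A is the pore area the mass is dissolved in.
√(4πDt) = √(4π × 0.15 × 1100) = 45.54 m, so C_max = 0.66/(0.45 × 20 × 45.54) = 0.00161 kg/m³.

0.00161 kg/m³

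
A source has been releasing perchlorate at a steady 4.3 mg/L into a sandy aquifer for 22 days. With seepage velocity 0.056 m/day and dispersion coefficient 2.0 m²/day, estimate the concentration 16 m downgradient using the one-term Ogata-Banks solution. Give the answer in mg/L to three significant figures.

0.248 mg/L

For a continuous step input, C/C₀ ≈ ½·erfc((x−vt)/(2√(Dt))).
vt = 0.056 × 22 = 1.232 m and 2√(Dt) = 2√(2.0 × 22) = 13.27 m.
Argument (x−vt)/(2√(Dt)) = (16 − 1.232)/13.27 = 1.113; ½·erfc(1.113) = 0.05774.
C = 4.3 × 0.05774 = 0.248 mg/L.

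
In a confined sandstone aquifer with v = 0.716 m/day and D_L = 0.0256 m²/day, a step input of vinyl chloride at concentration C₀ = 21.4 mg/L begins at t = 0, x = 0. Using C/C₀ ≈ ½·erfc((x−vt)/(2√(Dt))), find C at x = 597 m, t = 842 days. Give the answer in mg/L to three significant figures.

For a continuous step input, C/C₀ ≈ ½·erfc((x−vt)/(2√(Dt))).
vt = 0.716 × 842 = 602.872 m and 2√(Dt) = 2√(0.0256 × 842) = 9.286 m.
Argument (x−vt)/(2√(Dt)) = (597 − 602.872)/9.286 = -0.6323; ½·erfc(-0.6323) = 0.8144.
C = 21.4 × 0.8144 = 17.4 mg/L.

17.4 mg/L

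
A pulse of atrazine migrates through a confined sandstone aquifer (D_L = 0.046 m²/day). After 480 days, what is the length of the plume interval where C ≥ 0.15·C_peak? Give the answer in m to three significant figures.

The plume is Gaussian with σ = √(2Dt) = √(2 × 0.046 × 480) = 6.645 m.
C/C_peak = exp(−Δx²/(2σ²)) = 0.15 ⇒ Δx = σ·√(−2 ln 0.15) = 6.645 × 1.948 = 12.94 m.
Width = 2Δx = 25.9 m.

25.9 m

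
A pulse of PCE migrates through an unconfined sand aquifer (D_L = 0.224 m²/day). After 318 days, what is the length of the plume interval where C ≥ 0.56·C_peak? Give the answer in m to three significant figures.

25.7 m

The plume is Gaussian with σ = √(2Dt) = √(2 × 0.224 × 318) = 11.94 m.
C/C_peak = exp(−Δx²/(2σ²)) = 0.56 ⇒ Δx = σ·√(−2 ln 0.56) = 11.94 × 1.077 = 12.86 m.
Width = 2Δx = 25.7 m.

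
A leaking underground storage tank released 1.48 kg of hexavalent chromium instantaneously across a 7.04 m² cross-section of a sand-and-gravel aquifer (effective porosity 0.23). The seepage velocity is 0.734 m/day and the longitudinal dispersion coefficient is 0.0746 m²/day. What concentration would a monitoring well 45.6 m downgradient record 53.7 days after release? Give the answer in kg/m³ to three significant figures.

0.0118 kg/m³

For an instantaneous plane source, C(x,t) = M/(n_e·A·√(4πDt)) · exp(−(x−vt)²/(4Dt)), with n_e·A the pore (flow) area.
Plume center vt = 0.734 × 53.7 = 39.4158 m, so the well at 45.6 m is 6.1842 m downgradient of the peak.
√(4πDt) = 7.095 m, giving peak height M/(n_e·A·√(4πDt)) = 1.48/(0.23 × 7.04 × 7.095) = 0.1288 kg/m³.
(x−vt)²/(4Dt) = (6.1842)²/(4 × 0.0746 × 53.7) = 2.387; exp(−2.387) = 0.09190.
C = 0.1288 × 0.09190 = 0.0118 kg/m³.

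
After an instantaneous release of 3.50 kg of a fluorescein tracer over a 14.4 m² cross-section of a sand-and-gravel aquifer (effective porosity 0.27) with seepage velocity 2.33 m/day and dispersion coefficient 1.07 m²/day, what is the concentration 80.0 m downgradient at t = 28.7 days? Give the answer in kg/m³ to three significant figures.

0.0113 kg/m³

For an instantaneous plane source, C(x,t) = M/(n_e·A·√(4πDt)) · exp(−(x−vt)²/(4Dt)), with n_e·A the pore (flow) area.
Plume center vt = 2.33 × 28.7 = 66.871 m, so the well at 80.0 m is 13.129 m downgradient of the peak.
√(4πDt) = 19.64 m, giving peak height M/(n_e·A·√(4πDt)) = 3.50/(0.27 × 14.4 × 19.64) = 0.04584 kg/m³.
(x−vt)²/(4Dt) = (13.129)²/(4 × 1.07 × 28.7) = 1.403; exp(−1.403) = 0.2459.
C = 0.04584 × 0.2459 = 0.0113 kg/m³.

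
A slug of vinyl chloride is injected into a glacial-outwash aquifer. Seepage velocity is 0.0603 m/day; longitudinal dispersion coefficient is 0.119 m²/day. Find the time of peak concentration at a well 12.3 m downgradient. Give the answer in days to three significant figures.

For the 1D instantaneous-source solution, setting ∂C/∂t = 0 at fixed x gives v²t² + 2Dt − x² = 0, so t = (√(D² + v²x²) − D)/v².
√(D² + v²x²) = √(0.119² + 0.0603² × 12.3²) = 0.7512; v² = 0.00363609.
t = (0.7512 − 0.119)/0.00363609 = 174 days (vs. the pure-advection estimate x/v = 204 d).

174 days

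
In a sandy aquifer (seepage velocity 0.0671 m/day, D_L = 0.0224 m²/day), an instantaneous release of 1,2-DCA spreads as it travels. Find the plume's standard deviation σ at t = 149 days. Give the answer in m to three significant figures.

2.58 m

Dispersive spreading gives a Gaussian with σ² = 2Dt; advection only shifts the center.
σ = √(2 × 0.0224 × 149) = 2.58 m.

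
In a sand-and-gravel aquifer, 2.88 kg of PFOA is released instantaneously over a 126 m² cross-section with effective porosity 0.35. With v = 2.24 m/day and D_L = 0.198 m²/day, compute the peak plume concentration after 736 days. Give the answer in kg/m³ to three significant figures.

The peak of an instantaneous 1D plume sits at x = vt; there the Gaussian factor is 1 and C_max = M/(n_e·A·√(4πDt)), where n_e·A is the pore area the mass is dissolved in.
√(4πDt) = √(4π × 0.198 × 736) = 42.79 m, so C_max = 2.88/(0.35 × 126 × 42.79) = 0.00153 kg/m³.

0.00153 kg/m³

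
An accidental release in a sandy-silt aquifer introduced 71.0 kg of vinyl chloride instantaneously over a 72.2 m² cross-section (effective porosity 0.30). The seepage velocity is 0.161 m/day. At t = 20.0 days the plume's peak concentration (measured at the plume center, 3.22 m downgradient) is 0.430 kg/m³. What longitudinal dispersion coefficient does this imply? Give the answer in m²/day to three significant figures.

At the plume center C_max = M/(n_e·A·√(4πDt)), so D = M²/(4πt·(n_e·A·C_max)²).
n_e·A·C_max = 0.30 × 72.2 × 0.430 = 9.314 kg/m.
D = 71.0²/(4π × 20.0 × 9.314²) = 0.231 m²/day.

0.231 m²/day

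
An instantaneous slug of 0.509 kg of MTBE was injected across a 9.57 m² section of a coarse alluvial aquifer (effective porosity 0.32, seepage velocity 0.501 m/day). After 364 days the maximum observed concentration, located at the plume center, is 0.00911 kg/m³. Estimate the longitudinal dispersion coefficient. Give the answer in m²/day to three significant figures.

0.0728 m²/day

At the plume center C_max = M/(n_e·A·√(4πDt)), so D = M²/(4πt·(n_e·A·C_max)²).
n_e·A·C_max = 0.32 × 9.57 × 0.00911 = 0.02790 kg/m.
D = 0.509²/(4π × 364 × 0.02790²) = 0.0728 m²/day.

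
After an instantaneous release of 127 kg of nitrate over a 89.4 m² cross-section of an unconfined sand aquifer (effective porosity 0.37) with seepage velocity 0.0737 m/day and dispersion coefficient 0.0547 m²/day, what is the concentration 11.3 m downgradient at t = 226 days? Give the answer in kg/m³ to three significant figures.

0.172 kg/m³

For an instantaneous plane source, C(x,t) = M/(n_e·A·√(4πDt)) · exp(−(x−vt)²/(4Dt)), with n_e·A the pore (flow) area.
Plume center vt = 0.0737 × 226 = 16.6562 m, so the well at 11.3 m is 5.3562 m upgradient of the peak.
√(4πDt) = 12.46 m, giving peak height M/(n_e·A·√(4πDt)) = 127/(0.37 × 89.4 × 12.46) = 0.3081 kg/m³.
(x−vt)²/(4Dt) = (-5.3562)²/(4 × 0.0547 × 226) = 0.5802; exp(−0.5802) = 0.5598.
C = 0.3081 × 0.5598 = 0.172 kg/m³.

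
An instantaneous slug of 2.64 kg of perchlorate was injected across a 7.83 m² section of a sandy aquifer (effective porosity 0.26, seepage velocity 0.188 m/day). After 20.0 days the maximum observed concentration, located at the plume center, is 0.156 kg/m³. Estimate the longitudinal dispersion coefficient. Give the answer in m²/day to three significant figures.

0.275 m²/day

At the plume center C_max = M/(n_e·A·√(4πDt)), so D = M²/(4πt·(n_e·A·C_max)²).
n_e·A·C_max = 0.26 × 7.83 × 0.156 = 0.3176 kg/m.
D = 2.64²/(4π × 20.0 × 0.3176²) = 0.275 m²/day.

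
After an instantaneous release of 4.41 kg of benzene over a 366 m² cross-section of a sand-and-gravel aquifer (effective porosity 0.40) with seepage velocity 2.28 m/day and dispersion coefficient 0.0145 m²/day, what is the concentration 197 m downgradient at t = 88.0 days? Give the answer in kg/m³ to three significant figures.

0.000561 kg/m³

For an instantaneous plane source, C(x,t) = M/(n_e·A·√(4πDt)) · exp(−(x−vt)²/(4Dt)), with n_e·A the pore (flow) area.
Plume center vt = 2.28 × 88.0 = 200.64 m, so the well at 197 m is 3.64 m upgradient of the peak.
√(4πDt) = 4.004 m, giving peak height M/(n_e·A·√(4πDt)) = 4.41/(0.40 × 366 × 4.004) = 0.007523 kg/m³.
(x−vt)²/(4Dt) = (-3.64)²/(4 × 0.0145 × 88.0) = 2.596; exp(−2.596) = 0.07457.
C = 0.007523 × 0.07457 = 0.000561 kg/m³.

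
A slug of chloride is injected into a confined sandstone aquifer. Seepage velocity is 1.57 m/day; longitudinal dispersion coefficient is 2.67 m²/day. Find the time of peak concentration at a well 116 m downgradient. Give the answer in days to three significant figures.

For the 1D instantaneous-source solution, setting ∂C/∂t = 0 at fixed x gives v²t² + 2Dt − x² = 0, so t = (√(D² + v²x²) − D)/v².
√(D² + v²x²) = √(2.67² + 1.57² × 116²) = 182.1; v² = 2.4649.
t = (182.1 − 2.67)/2.4649 = 72.8 days (vs. the pure-advection estimate x/v = 73.9 d).

72.8 days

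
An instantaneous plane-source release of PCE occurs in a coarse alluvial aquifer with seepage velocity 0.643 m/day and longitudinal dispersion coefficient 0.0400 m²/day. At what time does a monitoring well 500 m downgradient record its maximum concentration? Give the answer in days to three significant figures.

778 days

For the 1D instantaneous-source solution, setting ∂C/∂t = 0 at fixed x gives v²t² + 2Dt − x² = 0, so t = (√(D² + v²x²) − D)/v².
√(D² + v²x²) = √(0.0400² + 0.643² × 500²) = 321.5; v² = 0.413449.
t = (321.5 − 0.0400)/0.413449 = 778 days (vs. the pure-advection estimate x/v = 778 d).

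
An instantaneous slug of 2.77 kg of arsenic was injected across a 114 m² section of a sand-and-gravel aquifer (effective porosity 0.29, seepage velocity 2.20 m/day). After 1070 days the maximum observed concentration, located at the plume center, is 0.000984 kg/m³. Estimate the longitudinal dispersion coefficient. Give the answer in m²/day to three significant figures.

At the plume center C_max = M/(n_e·A·√(4πDt)), so D = M²/(4πt·(n_e·A·C_max)²).
n_e·A·C_max = 0.29 × 114 × 0.000984 = 0.03253 kg/m.
D = 2.77²/(4π × 1070 × 0.03253²) = 0.539 m²/day.

0.539 m²/day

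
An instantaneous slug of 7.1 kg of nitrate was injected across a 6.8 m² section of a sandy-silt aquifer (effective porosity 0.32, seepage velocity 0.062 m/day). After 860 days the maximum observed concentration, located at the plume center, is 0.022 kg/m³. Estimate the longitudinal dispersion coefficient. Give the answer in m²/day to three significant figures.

2.04 m²/day

At the plume center C_max = M/(n_e·A·√(4πDt)), so D = M²/(4πt·(n_e·A·C_max)²).
n_e·A·C_max = 0.32 × 6.8 × 0.022 = 0.04787 kg/m.
D = 7.1²/(4π × 860 × 0.04787²) = 2.04 m²/day.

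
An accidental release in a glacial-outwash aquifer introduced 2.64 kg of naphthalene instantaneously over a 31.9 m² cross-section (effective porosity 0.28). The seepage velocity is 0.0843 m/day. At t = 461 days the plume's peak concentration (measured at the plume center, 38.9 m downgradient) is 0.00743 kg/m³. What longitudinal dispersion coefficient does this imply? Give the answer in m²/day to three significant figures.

0.273 m²/day

At the plume center C_max = M/(n_e·A·√(4πDt)), so D = M²/(4πt·(n_e·A·C_max)²).
n_e·A·C_max = 0.28 × 31.9 × 0.00743 = 0.06636 kg/m.
D = 2.64²/(4π × 461 × 0.06636²) = 0.273 m²/day.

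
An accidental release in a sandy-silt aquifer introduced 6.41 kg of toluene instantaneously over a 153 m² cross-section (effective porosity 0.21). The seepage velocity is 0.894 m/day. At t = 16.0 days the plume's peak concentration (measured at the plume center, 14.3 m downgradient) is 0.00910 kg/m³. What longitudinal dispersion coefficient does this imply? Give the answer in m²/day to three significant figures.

2.39 m²/day

At the plume center C_max = M/(n_e·A·√(4πDt)), so D = M²/(4πt·(n_e·A·C_max)²).
n_e·A·C_max = 0.21 × 153 × 0.00910 = 0.2924 kg/m.
D = 6.41²/(4π × 16.0 × 0.2924²) = 2.39 m²/day.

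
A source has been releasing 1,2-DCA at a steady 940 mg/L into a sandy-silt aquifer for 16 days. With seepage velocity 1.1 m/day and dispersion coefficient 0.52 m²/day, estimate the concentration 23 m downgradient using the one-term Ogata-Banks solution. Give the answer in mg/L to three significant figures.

87.2 mg/L

For a continuous step input, C/C₀ ≈ ½·erfc((x−vt)/(2√(Dt))).
vt = 1.1 × 16 = 17.6 m and 2√(Dt) = 2√(0.52 × 16) = 5.769 m.
Argument (x−vt)/(2√(Dt)) = (23 − 17.6)/5.769 = 0.9360; ½·erfc(0.9360) = 0.09280.
C = 940 × 0.09280 = 87.2 mg/L.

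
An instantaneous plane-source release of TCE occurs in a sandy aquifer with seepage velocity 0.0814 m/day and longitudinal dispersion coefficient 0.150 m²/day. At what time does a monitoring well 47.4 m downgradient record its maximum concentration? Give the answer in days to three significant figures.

For the 1D instantaneous-source solution, setting ∂C/∂t = 0 at fixed x gives v²t² + 2Dt − x² = 0, so t = (√(D² + v²x²) − D)/v².
√(D² + v²x²) = √(0.150² + 0.0814² × 47.4²) = 3.861; v² = 0.00662596.
t = (3.861 − 0.150)/0.00662596 = 560 days (vs. the pure-advection estimate x/v = 582 d).

560 days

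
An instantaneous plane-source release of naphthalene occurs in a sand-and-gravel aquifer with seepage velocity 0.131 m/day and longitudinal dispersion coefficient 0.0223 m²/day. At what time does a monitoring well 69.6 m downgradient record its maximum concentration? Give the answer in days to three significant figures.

530 days

For the 1D instantaneous-source solution, setting ∂C/∂t = 0 at fixed x gives v²t² + 2Dt − x² = 0, so t = (√(D² + v²x²) − D)/v².
√(D² + v²x²) = √(0.0223² + 0.131² × 69.6²) = 9.118; v² = 0.017161.
t = (9.118 − 0.0223)/0.017161 = 530 days (vs. the pure-advection estimate x/v = 531 d).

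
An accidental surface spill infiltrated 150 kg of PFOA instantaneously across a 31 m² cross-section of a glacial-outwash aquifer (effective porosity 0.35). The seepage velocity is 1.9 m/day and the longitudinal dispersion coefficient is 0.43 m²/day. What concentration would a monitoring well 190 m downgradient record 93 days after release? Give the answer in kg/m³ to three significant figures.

0.204 kg/m³

For an instantaneous plane source, C(x,t) = M/(n_e·A·√(4πDt)) · exp(−(x−vt)²/(4Dt)), with n_e·A the pore (flow) area.
Plume center vt = 1.9 × 93 = 176.7 m, so the well at 190 m is 13.3 m downgradient of the peak.
√(4πDt) = 22.42 m, giving peak height M/(n_e·A·√(4πDt)) = 150/(0.35 × 31 × 22.42) = 0.6166 kg/m³.
(x−vt)²/(4Dt) = (13.3)²/(4 × 0.43 × 93) = 1.106; exp(−1.106) = 0.3309.
C = 0.6166 × 0.3309 = 0.204 kg/m³.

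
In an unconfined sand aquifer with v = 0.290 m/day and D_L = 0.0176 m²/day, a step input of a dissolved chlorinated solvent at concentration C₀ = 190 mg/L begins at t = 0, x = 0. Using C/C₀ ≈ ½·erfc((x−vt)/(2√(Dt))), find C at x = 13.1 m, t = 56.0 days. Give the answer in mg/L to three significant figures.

188 mg/L

For a continuous step input, C/C₀ ≈ ½·erfc((x−vt)/(2√(Dt))).
vt = 0.290 × 56.0 = 16.24 m and 2√(Dt) = 2√(0.0176 × 56.0) = 1.986 m.
Argument (x−vt)/(2√(Dt)) = (13.1 − 16.24)/1.986 = -1.581; ½·erfc(-1.581) = 0.9873.
C = 190 × 0.9873 = 188 mg/L.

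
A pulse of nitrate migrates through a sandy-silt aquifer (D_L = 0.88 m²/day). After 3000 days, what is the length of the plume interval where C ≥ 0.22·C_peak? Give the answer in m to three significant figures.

253 m

The plume is Gaussian with σ = √(2Dt) = √(2 × 0.88 × 3000) = 72.66 m.
C/C_peak = exp(−Δx²/(2σ²)) = 0.22 ⇒ Δx = σ·√(−2 ln 0.22) = 72.66 × 1.740 = 126.4 m.
Width = 2Δx = 253 m.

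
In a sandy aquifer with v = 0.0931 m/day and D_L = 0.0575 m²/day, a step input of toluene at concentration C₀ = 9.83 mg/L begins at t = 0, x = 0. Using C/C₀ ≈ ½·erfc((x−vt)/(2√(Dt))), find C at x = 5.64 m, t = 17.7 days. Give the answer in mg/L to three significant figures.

0.0253 mg/L

For a continuous step input, C/C₀ ≈ ½·erfc((x−vt)/(2√(Dt))).
vt = 0.0931 × 17.7 = 1.64787 m and 2√(Dt) = 2√(0.0575 × 17.7) = 2.018 m.
Argument (x−vt)/(2√(Dt)) = (5.64 − 1.64787)/2.018 = 1.978; ½·erfc(1.978) = 0.002576.
C = 9.83 × 0.002576 = 0.0253 mg/L.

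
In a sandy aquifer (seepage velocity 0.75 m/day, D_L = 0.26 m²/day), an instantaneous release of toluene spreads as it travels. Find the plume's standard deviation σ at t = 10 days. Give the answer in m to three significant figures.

2.28 m

Dispersive spreading gives a Gaussian with σ² = 2Dt; advection only shifts the center.
σ = √(2 × 0.26 × 10) = 2.28 m.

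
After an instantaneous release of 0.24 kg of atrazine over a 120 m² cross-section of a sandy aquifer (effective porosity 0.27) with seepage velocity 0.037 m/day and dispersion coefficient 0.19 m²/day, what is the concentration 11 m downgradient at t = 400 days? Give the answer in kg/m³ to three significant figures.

0.000229 kg/m³

For an instantaneous plane source, C(x,t) = M/(n_e·A·√(4πDt)) · exp(−(x−vt)²/(4Dt)), with n_e·A the pore (flow) area.
Plume center vt = 0.037 × 400 = 14.8 m, so the well at 11 m is 3.8 m upgradient of the peak.
√(4πDt) = 30.90 m, giving peak height M/(n_e·A·√(4πDt)) = 0.24/(0.27 × 120 × 30.90) = 0.0002397 kg/m³.
(x−vt)²/(4Dt) = (-3.8)²/(4 × 0.19 × 400) = 0.04750; exp(−0.04750) = 0.9536.
C = 0.0002397 × 0.9536 = 0.000229 kg/m³.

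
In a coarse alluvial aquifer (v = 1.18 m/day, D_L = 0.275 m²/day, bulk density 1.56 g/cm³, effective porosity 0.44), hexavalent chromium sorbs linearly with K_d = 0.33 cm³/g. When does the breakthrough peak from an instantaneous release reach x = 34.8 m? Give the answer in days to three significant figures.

63.6 days

Retardation factor R = 1 + ρ_b·K_d/n = 1 + 1.56 × 0.33/0.44 = 2.170.
Sorption retards both mechanisms: v_R = v/R = 0.5438 m/day, D_R = D/R = 0.1267 m²/day.
Peak time from v_R²t² + 2D_R t − x² = 0: t = (√(D_R² + v_R²x²) − D_R)/v_R².
√(D_R² + v_R²x²) = √(0.1267² + 0.5438² × 34.8²) = 18.92; v_R² = 0.2957.
t = (18.92 − 0.1267)/0.2957 = 63.6 days.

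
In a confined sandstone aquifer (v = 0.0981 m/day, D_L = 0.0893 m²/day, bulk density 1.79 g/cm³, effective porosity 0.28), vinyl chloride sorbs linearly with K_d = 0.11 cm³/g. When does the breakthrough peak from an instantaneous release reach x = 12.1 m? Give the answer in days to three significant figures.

Retardation factor R = 1 + ρ_b·K_d/n = 1 + 1.79 × 0.11/0.28 = 1.703.
Sorption retards both mechanisms: v_R = v/R = 0.05760 m/day, D_R = D/R = 0.05244 m²/day.
Peak time from v_R²t² + 2D_R t − x² = 0: t = (√(D_R² + v_R²x²) − D_R)/v_R².
√(D_R² + v_R²x²) = √(0.05244² + 0.05760² × 12.1²) = 0.6989; v_R² = 0.003318.
t = (0.6989 − 0.05244)/0.003318 = 195 days.

195 days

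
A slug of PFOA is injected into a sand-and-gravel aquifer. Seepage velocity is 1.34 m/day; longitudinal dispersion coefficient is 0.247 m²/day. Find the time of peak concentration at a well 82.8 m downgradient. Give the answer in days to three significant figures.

For the 1D instantaneous-source solution, setting ∂C/∂t = 0 at fixed x gives v²t² + 2Dt − x² = 0, so t = (√(D² + v²x²) − D)/v².
√(D² + v²x²) = √(0.247² + 1.34² × 82.8²) = 111.0; v² = 1.7956.
t = (111.0 − 0.247)/1.7956 = 61.7 days (vs. the pure-advection estimate x/v = 61.8 d).

61.7 days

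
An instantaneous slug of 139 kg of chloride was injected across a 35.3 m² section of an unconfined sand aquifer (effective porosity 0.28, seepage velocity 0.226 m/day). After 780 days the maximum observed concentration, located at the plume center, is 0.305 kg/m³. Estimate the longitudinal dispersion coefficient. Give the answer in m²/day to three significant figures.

At the plume center C_max = M/(n_e·A·√(4πDt)), so D = M²/(4πt·(n_e·A·C_max)²).
n_e·A·C_max = 0.28 × 35.3 × 0.305 = 3.015 kg/m.
D = 139²/(4π × 780 × 3.015²) = 0.217 m²/day.

0.217 m²/day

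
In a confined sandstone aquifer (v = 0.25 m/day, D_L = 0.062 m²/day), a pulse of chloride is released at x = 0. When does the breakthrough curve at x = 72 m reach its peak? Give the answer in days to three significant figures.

For the 1D instantaneous-source solution, setting ∂C/∂t = 0 at fixed x gives v²t² + 2Dt − x² = 0, so t = (√(D² + v²x²) − D)/v².
√(D² + v²x²) = √(0.062² + 0.25² × 72²) = 18.00; v² = 0.0625.
t = (18.00 − 0.062)/0.0625 = 287 days (vs. the pure-advection estimate x/v = 288 d).

287 days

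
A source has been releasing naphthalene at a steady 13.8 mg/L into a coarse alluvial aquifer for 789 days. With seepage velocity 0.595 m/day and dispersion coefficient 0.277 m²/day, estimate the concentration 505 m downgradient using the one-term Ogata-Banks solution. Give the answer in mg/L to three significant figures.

For a continuous step input, C/C₀ ≈ ½·erfc((x−vt)/(2√(Dt))).
vt = 0.595 × 789 = 469.455 m and 2√(Dt) = 2√(0.277 × 789) = 29.57 m.
Argument (x−vt)/(2√(Dt)) = (505 − 469.455)/29.57 = 1.202; ½·erfc(1.202) = 0.04458.
C = 13.8 × 0.04458 = 0.615 mg/L.

0.615 mg/L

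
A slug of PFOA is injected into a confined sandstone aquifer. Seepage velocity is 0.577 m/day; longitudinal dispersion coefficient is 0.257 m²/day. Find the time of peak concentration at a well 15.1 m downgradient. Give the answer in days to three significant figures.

For the 1D instantaneous-source solution, setting ∂C/∂t = 0 at fixed x gives v²t² + 2Dt − x² = 0, so t = (√(D² + v²x²) − D)/v².
√(D² + v²x²) = √(0.257² + 0.577² × 15.1²) = 8.716; v² = 0.332929.
t = (8.716 − 0.257)/0.332929 = 25.4 days (vs. the pure-advection estimate x/v = 26.2 d).

25.4 days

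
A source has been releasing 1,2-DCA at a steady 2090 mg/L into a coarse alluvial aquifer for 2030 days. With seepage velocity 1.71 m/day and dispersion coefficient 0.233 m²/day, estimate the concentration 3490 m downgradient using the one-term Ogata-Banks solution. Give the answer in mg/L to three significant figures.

568 mg/L

For a continuous step input, C/C₀ ≈ ½·erfc((x−vt)/(2√(Dt))).
vt = 1.71 × 2030 = 3471.3 m and 2√(Dt) = 2√(0.233 × 2030) = 43.50 m.
Argument (x−vt)/(2√(Dt)) = (3490 − 3471.3)/43.50 = 0.4299; ½·erfc(0.4299) = 0.2716.
C = 2090 × 0.2716 = 568 mg/L.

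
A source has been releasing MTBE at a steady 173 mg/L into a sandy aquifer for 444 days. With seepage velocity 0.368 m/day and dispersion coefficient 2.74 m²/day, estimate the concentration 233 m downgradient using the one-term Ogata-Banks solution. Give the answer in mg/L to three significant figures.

13.7 mg/L

For a continuous step input, C/C₀ ≈ ½·erfc((x−vt)/(2√(Dt))).
vt = 0.368 × 444 = 163.392 m and 2√(Dt) = 2√(2.74 × 444) = 69.76 m.
Argument (x−vt)/(2√(Dt)) = (233 − 163.392)/69.76 = 0.9978; ½·erfc(0.9978) = 0.07911.
C = 173 × 0.07911 = 13.7 mg/L.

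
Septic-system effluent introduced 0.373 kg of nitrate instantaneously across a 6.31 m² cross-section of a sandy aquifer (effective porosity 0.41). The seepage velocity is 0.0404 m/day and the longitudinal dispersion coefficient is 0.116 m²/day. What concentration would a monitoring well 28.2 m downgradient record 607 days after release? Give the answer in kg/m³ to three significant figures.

0.00462 kg/m³

For an instantaneous plane source, C(x,t) = M/(n_e·A·√(4πDt)) · exp(−(x−vt)²/(4Dt)), with n_e·A the pore (flow) area.
Plume center vt = 0.0404 × 607 = 24.5228 m, so the well at 28.2 m is 3.6772 m downgradient of the peak.
√(4πDt) = 29.75 m, giving peak height M/(n_e·A·√(4πDt)) = 0.373/(0.41 × 6.31 × 29.75) = 0.004846 kg/m³.
(x−vt)²/(4Dt) = (3.6772)²/(4 × 0.116 × 607) = 0.04801; exp(−0.04801) = 0.9531.
C = 0.004846 × 0.9531 = 0.00462 kg/m³.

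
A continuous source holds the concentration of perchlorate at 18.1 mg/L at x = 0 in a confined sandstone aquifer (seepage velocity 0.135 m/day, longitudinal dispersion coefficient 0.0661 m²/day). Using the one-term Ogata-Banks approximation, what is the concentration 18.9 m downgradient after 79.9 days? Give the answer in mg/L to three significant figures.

0.114 mg/L

For a continuous step input, C/C₀ ≈ ½·erfc((x−vt)/(2√(Dt))).
vt = 0.135 × 79.9 = 10.7865 m and 2√(Dt) = 2√(0.0661 × 79.9) = 4.596 m.
Argument (x−vt)/(2√(Dt)) = (18.9 − 10.7865)/4.596 = 1.765; ½·erfc(1.765) = 0.006279.
C = 18.1 × 0.006279 = 0.114 mg/L.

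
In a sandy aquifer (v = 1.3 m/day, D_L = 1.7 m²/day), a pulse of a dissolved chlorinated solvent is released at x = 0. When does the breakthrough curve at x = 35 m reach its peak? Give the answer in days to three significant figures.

25.9 days

For the 1D instantaneous-source solution, setting ∂C/∂t = 0 at fixed x gives v²t² + 2Dt − x² = 0, so t = (√(D² + v²x²) − D)/v².
√(D² + v²x²) = √(1.7² + 1.3² × 35²) = 45.53; v² = 1.69.
t = (45.53 − 1.7)/1.69 = 25.9 days (vs. the pure-advection estimate x/v = 26.9 d).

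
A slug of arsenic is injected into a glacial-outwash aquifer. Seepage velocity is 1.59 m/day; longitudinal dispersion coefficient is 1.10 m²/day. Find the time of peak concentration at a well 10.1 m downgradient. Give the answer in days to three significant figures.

5.93 days

For the 1D instantaneous-source solution, setting ∂C/∂t = 0 at fixed x gives v²t² + 2Dt − x² = 0, so t = (√(D² + v²x²) − D)/v².
√(D² + v²x²) = √(1.10² + 1.59² × 10.1²) = 16.10; v² = 2.5281.
t = (16.10 − 1.10)/2.5281 = 5.93 days (vs. the pure-advection estimate x/v = 6.35 d).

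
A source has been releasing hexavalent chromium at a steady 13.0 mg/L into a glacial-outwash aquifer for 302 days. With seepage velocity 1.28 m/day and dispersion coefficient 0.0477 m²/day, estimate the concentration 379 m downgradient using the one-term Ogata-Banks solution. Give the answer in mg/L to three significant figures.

For a continuous step input, C/C₀ ≈ ½·erfc((x−vt)/(2√(Dt))).
vt = 1.28 × 302 = 386.56 m and 2√(Dt) = 2√(0.0477 × 302) = 7.591 m.
Argument (x−vt)/(2√(Dt)) = (379 − 386.56)/7.591 = -0.9959; ½·erfc(-0.9959) = 0.9205.
C = 13.0 × 0.9205 = 12.0 mg/L.

12.0 mg/L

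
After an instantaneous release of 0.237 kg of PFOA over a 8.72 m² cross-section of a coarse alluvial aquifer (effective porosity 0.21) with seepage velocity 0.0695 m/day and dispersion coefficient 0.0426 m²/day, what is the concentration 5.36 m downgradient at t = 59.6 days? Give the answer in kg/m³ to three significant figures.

For an instantaneous plane source, C(x,t) = M/(n_e·A·√(4πDt)) · exp(−(x−vt)²/(4Dt)), with n_e·A the pore (flow) area.
Plume center vt = 0.0695 × 59.6 = 4.1422 m, so the well at 5.36 m is 1.2178 m downgradient of the peak.
√(4πDt) = 5.648 m, giving peak height M/(n_e·A·√(4πDt)) = 0.237/(0.21 × 8.72 × 5.648) = 0.02291 kg/m³.
(x−vt)²/(4Dt) = (1.2178)²/(4 × 0.0426 × 59.6) = 0.1460; exp(−0.1460) = 0.8642.
C = 0.02291 × 0.8642 = 0.0198 kg/m³.

0.0198 kg/m³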